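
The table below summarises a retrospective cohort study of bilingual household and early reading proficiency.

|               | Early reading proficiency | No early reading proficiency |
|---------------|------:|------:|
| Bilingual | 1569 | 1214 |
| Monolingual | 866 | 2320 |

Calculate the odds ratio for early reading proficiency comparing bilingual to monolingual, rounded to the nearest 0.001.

Cells: a = 1569, b = 1214, c = 866, d = 2320.
OR = (a·d)/(b·c) = (1569 × 2320) / (1214 × 866) = 3640080 / 1051324 = 3.46238
The odds of early reading proficiency are about 3.46 times as high in the bilingual group.

3.462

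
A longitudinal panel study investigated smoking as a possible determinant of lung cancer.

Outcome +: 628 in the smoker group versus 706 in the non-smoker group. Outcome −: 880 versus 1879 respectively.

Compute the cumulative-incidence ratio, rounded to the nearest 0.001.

From the description: a = 628, b = 880, c = 706, d = 1879.
Risk in exposed = 628/1508 = 0.41645; risk in unexposed = 706/2585 = 0.27311.
RR = 0.41645 / 0.27311 = 1.52480
The risk among the exposed is 1.52 times that among the unexposed.

1.525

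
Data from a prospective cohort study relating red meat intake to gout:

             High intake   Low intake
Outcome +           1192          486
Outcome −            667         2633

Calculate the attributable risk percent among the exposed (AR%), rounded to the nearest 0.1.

Reading the table with exposure as columns: a = 1192 (High intake, case), b = 667 (High intake, non-case), c = 486 (Low intake, case), d = 2633.
Risk in exposed = 1192/1859 = 0.64120; risk in unexposed = 486/3119 = 0.15582.
RR = 0.64120/0.15582 = 4.11506
AR% = (RR − 1)/RR × 100 = (4.11506 − 1)/4.11506 × 100 = 75.6990%

75.7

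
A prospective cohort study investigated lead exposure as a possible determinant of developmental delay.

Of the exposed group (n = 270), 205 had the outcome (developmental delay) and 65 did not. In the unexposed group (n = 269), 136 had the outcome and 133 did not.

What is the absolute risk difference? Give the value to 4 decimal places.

From the description: a = 205, b = 65, c = 136, d = 133.
Risk in exposed = 205/270 = 0.759259; risk in unexposed = 136/269 = 0.505576.
Risk difference = 0.759259 − 0.505576 = 0.253683

0.2537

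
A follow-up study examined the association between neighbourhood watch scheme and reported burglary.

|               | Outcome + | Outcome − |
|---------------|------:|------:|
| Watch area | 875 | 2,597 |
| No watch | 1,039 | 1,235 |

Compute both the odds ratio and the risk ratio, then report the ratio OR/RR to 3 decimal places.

Cells: a = 875, b = 2597, c = 1039, d = 1235.
OR = (875·1235)/(2597·1039) = 1080625/2698283 = 0.40049
Risk in exposed = 875/3472 = 0.25202; risk in unexposed = 1039/2274 = 0.45690; RR = 0.55157
OR/RR = 0.40049 / 0.55157 = 0.72608
The outcome is not rare, so the OR lies further from 1 than the RR.

0.726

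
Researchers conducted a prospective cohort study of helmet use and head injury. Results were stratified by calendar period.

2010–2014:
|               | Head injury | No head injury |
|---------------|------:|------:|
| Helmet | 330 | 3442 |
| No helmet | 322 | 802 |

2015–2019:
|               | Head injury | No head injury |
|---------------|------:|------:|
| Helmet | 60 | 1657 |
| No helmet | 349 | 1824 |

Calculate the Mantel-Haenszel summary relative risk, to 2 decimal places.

RR_MH = Σ(aᵢ·n₀ᵢ/nᵢ) / Σ(cᵢ·n₁ᵢ/nᵢ), with n₁ᵢ = aᵢ+bᵢ (exposed), n₀ᵢ = cᵢ+dᵢ (unexposed), nᵢ = n₁ᵢ+n₀ᵢ.
Stratum 1 (2010–2014): n₁ = 3772, n₀ = 1124, n = 4896; a·n₀/n = 330·1124/4896 = 75.7598; c·n₁/n = 322·3772/4896 = 248.0768
Stratum 2 (2015–2019): n₁ = 1717, n₀ = 2173, n = 3890; a·n₀/n = 60·2173/3890 = 33.5167; c·n₁/n = 349·1717/3890 = 154.0445
RR_MH = (75.7598 + 33.5167) / (248.0768 + 154.0445) = 109.2765 / 402.1213 = 0.27175

0.27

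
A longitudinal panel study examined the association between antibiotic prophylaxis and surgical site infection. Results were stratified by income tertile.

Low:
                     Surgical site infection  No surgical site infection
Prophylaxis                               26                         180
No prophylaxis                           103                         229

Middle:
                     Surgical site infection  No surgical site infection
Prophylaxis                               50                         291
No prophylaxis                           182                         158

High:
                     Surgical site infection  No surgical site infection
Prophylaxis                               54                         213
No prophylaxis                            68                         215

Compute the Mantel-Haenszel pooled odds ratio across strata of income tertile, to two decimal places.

OR_MH = Σ(aᵢdᵢ/nᵢ) / Σ(bᵢcᵢ/nᵢ), where nᵢ is the stratum total.
Stratum 1 (Low): n = 538; a·d/n = 26·229/538 = 11.0669; b·c/n = 180·103/538 = 34.4610
Stratum 2 (Middle): n = 681; a·d/n = 50·158/681 = 11.6006; b·c/n = 291·182/681 = 77.7709
Stratum 3 (High): n = 550; a·d/n = 54·215/550 = 21.1091; b·c/n = 213·68/550 = 26.3345
OR_MH = (11.0669 + 11.6006 + 21.1091) / (34.4610 + 77.7709 + 26.3345) = 43.7766 / 138.5664 = 0.31592

0.32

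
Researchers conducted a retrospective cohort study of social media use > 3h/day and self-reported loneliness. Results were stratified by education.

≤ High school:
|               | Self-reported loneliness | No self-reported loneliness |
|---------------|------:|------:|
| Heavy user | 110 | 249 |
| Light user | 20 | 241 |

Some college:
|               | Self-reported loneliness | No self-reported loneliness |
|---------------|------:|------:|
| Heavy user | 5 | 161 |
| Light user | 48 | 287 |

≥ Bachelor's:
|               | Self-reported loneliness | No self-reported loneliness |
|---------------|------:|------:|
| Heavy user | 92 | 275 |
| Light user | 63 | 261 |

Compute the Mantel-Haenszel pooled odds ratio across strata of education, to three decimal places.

1.656

OR_MH = Σ(aᵢdᵢ/nᵢ) / Σ(bᵢcᵢ/nᵢ), where nᵢ is the stratum total.
Stratum 1 (≤ High school): n = 620; a·d/n = 110·241/620 = 42.7581; b·c/n = 249·20/620 = 8.0323
Stratum 2 (Some college): n = 501; a·d/n = 5·287/501 = 2.8643; b·c/n = 161·48/501 = 15.4251
Stratum 3 (≥ Bachelor's): n = 691; a·d/n = 92·261/691 = 34.7496; b·c/n = 275·63/691 = 25.0724
OR_MH = (42.7581 + 2.8643 + 34.7496) / (8.0323 + 15.4251 + 25.0724) = 80.3720 / 48.5298 = 1.65614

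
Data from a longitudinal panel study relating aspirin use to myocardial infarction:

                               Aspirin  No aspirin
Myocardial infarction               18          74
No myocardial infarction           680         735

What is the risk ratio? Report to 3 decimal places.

Reading the table with exposure as columns: a = 18 (Aspirin, case), b = 680 (Aspirin, non-case), c = 74 (No aspirin, case), d = 735.
Risk in exposed = 18/698 = 0.02579; risk in unexposed = 74/809 = 0.09147.
RR = 0.02579 / 0.09147 = 0.28193
The risk is 72% lower among the exposed than among the unexposed.

0.282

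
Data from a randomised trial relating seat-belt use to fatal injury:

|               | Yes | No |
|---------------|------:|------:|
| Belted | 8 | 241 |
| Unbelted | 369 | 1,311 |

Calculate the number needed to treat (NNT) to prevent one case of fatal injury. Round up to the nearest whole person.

6

Risk in treated group = 8/249 = 0.03213; risk in control = 369/1680 = 0.21964.
Absolute risk reduction = 0.21964 − 0.03213 = 0.18751
NNT = 1 / ARR = 1 / 0.18751 = 5.333 → round up → 6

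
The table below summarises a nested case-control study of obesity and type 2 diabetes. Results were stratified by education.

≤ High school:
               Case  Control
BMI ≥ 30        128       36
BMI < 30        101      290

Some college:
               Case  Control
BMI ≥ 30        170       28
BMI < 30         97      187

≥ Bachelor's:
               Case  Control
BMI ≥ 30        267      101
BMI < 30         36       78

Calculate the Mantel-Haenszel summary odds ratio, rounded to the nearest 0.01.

OR_MH = Σ(aᵢdᵢ/nᵢ) / Σ(bᵢcᵢ/nᵢ), where nᵢ is the stratum total.
Stratum 1 (≤ High school): n = 555; a·d/n = 128·290/555 = 66.8829; b·c/n = 36·101/555 = 6.5514
Stratum 2 (Some college): n = 482; a·d/n = 170·187/482 = 65.9544; b·c/n = 28·97/482 = 5.6349
Stratum 3 (≥ Bachelor's): n = 482; a·d/n = 267·78/482 = 43.2075; b·c/n = 101·36/482 = 7.5436
OR_MH = (66.8829 + 65.9544 + 43.2075) / (6.5514 + 5.6349 + 7.5436) = 176.0447 / 19.7298 = 8.92279

8.92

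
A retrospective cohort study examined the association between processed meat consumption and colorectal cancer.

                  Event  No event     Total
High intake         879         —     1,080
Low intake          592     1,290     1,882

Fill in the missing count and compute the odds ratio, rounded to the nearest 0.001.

The missing cell is in the exposed row: 1080 − 879 = 201.
So a = 879, b = 201, c = 592, d = 1290.
OR = (a·d)/(b·c) = (879 × 1290) / (201 × 592) = 1133910 / 118992 = 9.52930

9.529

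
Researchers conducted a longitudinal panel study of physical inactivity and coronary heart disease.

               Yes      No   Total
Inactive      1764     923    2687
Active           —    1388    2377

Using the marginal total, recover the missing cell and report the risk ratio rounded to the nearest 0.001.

The missing cell is in the unexposed row: 2377 − 1388 = 989.
So a = 1764, b = 923, c = 989, d = 1388.
RR = [a/(a+b)] / [c/(c+d)] = (1764/2687) / (989/2377) = 0.65649/0.41607 = 1.57784

1.578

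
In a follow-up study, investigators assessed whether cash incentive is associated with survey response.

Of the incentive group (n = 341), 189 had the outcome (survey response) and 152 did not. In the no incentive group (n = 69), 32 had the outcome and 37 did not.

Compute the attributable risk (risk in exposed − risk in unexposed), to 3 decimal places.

From the description: a = 189, b = 152, c = 32, d = 37.
Risk in exposed = 189/341 = 0.554252; risk in unexposed = 32/69 = 0.463768.
Risk difference = 0.554252 − 0.463768 = 0.090484

0.090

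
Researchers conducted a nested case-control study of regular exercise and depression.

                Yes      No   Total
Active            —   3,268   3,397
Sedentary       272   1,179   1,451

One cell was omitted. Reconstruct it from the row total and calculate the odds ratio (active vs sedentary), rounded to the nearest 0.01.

The missing cell is in the exposed row: 3397 − 3268 = 129.
So a = 129, b = 3268, c = 272, d = 1179.
OR = (a·d)/(b·c) = (129 × 1179) / (3268 × 272) = 152091 / 888896 = 0.17110

0.17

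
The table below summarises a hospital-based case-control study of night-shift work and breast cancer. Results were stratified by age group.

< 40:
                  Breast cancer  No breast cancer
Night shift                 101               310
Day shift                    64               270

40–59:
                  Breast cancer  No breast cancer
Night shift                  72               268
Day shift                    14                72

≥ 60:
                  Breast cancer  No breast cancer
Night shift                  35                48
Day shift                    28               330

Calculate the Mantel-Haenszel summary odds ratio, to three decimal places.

1.948

OR_MH = Σ(aᵢdᵢ/nᵢ) / Σ(bᵢcᵢ/nᵢ), where nᵢ is the stratum total.
Stratum 1 (< 40): n = 745; a·d/n = 101·270/745 = 36.6040; b·c/n = 310·64/745 = 26.6309
Stratum 2 (40–59): n = 426; a·d/n = 72·72/426 = 12.1690; b·c/n = 268·14/426 = 8.8075
Stratum 3 (≥ 60): n = 441; a·d/n = 35·330/441 = 26.1905; b·c/n = 48·28/441 = 3.0476
OR_MH = (36.6040 + 12.1690 + 26.1905) / (26.6309 + 8.8075 + 3.0476) = 74.9635 / 38.4860 = 1.94781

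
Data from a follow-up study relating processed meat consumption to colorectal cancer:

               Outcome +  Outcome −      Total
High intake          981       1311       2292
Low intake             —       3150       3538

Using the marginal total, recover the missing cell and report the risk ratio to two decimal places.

The missing cell is in the unexposed row: 3538 − 3150 = 388.
So a = 981, b = 1311, c = 388, d = 3150.
RR = [a/(a+b)] / [c/(c+d)] = (981/2292) / (388/3538) = 0.42801/0.10967 = 3.90284

3.90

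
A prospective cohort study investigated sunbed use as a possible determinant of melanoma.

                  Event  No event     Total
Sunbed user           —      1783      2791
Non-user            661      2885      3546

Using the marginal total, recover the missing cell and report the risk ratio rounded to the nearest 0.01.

1.94

The missing cell is in the exposed row: 2791 − 1783 = 1008.
So a = 1008, b = 1783, c = 661, d = 2885.
RR = [a/(a+b)] / [c/(c+d)] = (1008/2791) / (661/3546) = 0.36116/0.18641 = 1.93748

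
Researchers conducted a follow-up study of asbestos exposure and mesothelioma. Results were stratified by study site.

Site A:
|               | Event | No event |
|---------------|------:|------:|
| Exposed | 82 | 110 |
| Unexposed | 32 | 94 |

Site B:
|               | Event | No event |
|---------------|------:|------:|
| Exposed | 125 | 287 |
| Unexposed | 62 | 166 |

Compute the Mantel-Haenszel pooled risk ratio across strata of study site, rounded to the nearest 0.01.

1.30

RR_MH = Σ(aᵢ·n₀ᵢ/nᵢ) / Σ(cᵢ·n₁ᵢ/nᵢ), with n₁ᵢ = aᵢ+bᵢ (exposed), n₀ᵢ = cᵢ+dᵢ (unexposed), nᵢ = n₁ᵢ+n₀ᵢ.
Stratum 1 (Site A): n₁ = 192, n₀ = 126, n = 318; a·n₀/n = 82·126/318 = 32.4906; c·n₁/n = 32·192/318 = 19.3208
Stratum 2 (Site B): n₁ = 412, n₀ = 228, n = 640; a·n₀/n = 125·228/640 = 44.5312; c·n₁/n = 62·412/640 = 39.9125
RR_MH = (32.4906 + 44.5312) / (19.3208 + 39.9125) = 77.0218 / 59.2333 = 1.30031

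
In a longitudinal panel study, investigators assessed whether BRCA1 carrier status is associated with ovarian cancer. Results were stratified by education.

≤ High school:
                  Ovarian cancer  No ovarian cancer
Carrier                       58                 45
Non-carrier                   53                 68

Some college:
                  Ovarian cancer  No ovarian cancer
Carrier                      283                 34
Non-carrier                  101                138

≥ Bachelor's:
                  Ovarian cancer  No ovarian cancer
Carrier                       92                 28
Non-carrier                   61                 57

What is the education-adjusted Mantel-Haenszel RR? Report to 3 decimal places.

1.762

RR_MH = Σ(aᵢ·n₀ᵢ/nᵢ) / Σ(cᵢ·n₁ᵢ/nᵢ), with n₁ᵢ = aᵢ+bᵢ (exposed), n₀ᵢ = cᵢ+dᵢ (unexposed), nᵢ = n₁ᵢ+n₀ᵢ.
Stratum 1 (≤ High school): n₁ = 103, n₀ = 121, n = 224; a·n₀/n = 58·121/224 = 31.3304; c·n₁/n = 53·103/224 = 24.3705
Stratum 2 (Some college): n₁ = 317, n₀ = 239, n = 556; a·n₀/n = 283·239/556 = 121.6493; c·n₁/n = 101·317/556 = 57.5845
Stratum 3 (≥ Bachelor's): n₁ = 120, n₀ = 118, n = 238; a·n₀/n = 92·118/238 = 45.6134; c·n₁/n = 61·120/238 = 30.7563
RR_MH = (31.3304 + 121.6493 + 45.6134) / (24.3705 + 57.5845 + 30.7563) = 198.5931 / 112.7114 = 1.76196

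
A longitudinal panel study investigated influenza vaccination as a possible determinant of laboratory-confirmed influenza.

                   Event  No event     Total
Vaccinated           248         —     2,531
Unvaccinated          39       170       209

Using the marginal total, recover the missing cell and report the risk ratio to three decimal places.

0.525

The missing cell is in the exposed row: 2531 − 248 = 2283.
So a = 248, b = 2283, c = 39, d = 170.
RR = [a/(a+b)] / [c/(c+d)] = (248/2531) / (39/209) = 0.09798/0.18660 = 0.52510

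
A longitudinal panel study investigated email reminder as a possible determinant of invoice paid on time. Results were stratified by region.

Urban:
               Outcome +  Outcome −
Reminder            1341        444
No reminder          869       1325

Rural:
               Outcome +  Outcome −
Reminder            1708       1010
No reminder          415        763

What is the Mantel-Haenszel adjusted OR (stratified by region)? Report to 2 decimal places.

OR_MH = Σ(aᵢdᵢ/nᵢ) / Σ(bᵢcᵢ/nᵢ), where nᵢ is the stratum total.
Stratum 1 (Urban): n = 3979; a·d/n = 1341·1325/3979 = 446.5506; b·c/n = 444·869/3979 = 96.9681
Stratum 2 (Rural): n = 3896; a·d/n = 1708·763/3896 = 334.4979; b·c/n = 1010·415/3896 = 107.5847
OR_MH = (446.5506 + 334.4979) / (96.9681 + 107.5847) = 781.0486 / 204.5528 = 3.81832

3.82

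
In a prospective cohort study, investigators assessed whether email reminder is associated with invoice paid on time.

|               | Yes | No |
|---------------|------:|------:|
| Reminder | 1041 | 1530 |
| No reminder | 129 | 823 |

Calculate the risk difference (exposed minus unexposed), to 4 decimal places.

Cells: a = 1041, b = 1530, c = 129, d = 823.
Risk in exposed = 1041/2571 = 0.404901; risk in unexposed = 129/952 = 0.135504.
Risk difference = 0.404901 − 0.135504 = 0.269397

0.2694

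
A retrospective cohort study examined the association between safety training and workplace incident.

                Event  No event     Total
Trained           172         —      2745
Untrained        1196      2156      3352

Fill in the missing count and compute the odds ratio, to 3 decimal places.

0.121

The missing cell is in the exposed row: 2745 − 172 = 2573.
So a = 172, b = 2573, c = 1196, d = 2156.
OR = (a·d)/(b·c) = (172 × 2156) / (2573 × 1196) = 370832 / 3077308 = 0.12051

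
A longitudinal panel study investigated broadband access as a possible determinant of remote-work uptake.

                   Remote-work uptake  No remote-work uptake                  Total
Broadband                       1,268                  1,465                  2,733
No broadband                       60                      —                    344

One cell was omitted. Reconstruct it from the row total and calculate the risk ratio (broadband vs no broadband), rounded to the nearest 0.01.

The missing cell is in the unexposed row: 344 − 60 = 284.
So a = 1268, b = 1465, c = 60, d = 284.
RR = [a/(a+b)] / [c/(c+d)] = (1268/2733) / (60/344) = 0.46396/0.17442 = 2.66003

2.66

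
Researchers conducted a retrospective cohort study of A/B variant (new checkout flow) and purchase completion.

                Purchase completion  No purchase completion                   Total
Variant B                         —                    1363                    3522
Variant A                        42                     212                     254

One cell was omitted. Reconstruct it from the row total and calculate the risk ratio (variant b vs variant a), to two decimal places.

3.71

The missing cell is in the exposed row: 3522 − 1363 = 2159.
So a = 2159, b = 1363, c = 42, d = 212.
RR = [a/(a+b)] / [c/(c+d)] = (2159/3522) / (42/254) = 0.61300/0.16535 = 3.70721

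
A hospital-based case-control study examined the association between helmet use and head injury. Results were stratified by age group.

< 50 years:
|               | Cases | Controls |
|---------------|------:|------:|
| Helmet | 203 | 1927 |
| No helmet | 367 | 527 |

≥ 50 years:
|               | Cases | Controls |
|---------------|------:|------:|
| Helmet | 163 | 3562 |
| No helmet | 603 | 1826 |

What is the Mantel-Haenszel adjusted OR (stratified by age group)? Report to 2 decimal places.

OR_MH = Σ(aᵢdᵢ/nᵢ) / Σ(bᵢcᵢ/nᵢ), where nᵢ is the stratum total.
Stratum 1 (< 50 years): n = 3024; a·d/n = 203·527/3024 = 35.3773; b·c/n = 1927·367/3024 = 233.8654
Stratum 2 (≥ 50 years): n = 6154; a·d/n = 163·1826/6154 = 48.3650; b·c/n = 3562·603/6154 = 349.0227
OR_MH = (35.3773 + 48.3650) / (233.8654 + 349.0227) = 83.7423 / 582.8882 = 0.14367

0.14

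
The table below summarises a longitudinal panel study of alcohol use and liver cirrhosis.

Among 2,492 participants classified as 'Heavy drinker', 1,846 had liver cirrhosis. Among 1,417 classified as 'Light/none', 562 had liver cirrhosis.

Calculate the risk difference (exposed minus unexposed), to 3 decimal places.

0.344

From the description: a = 1846, b = 646, c = 562, d = 855.
Risk in exposed = 1846/2492 = 0.740770; risk in unexposed = 562/1417 = 0.396613.
Risk difference = 0.740770 − 0.396613 = 0.344158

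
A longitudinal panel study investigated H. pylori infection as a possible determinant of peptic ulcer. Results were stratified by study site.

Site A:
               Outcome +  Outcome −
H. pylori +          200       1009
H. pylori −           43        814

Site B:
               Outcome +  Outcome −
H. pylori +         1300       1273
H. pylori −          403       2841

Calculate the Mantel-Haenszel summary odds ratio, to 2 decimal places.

6.54

OR_MH = Σ(aᵢdᵢ/nᵢ) / Σ(bᵢcᵢ/nᵢ), where nᵢ is the stratum total.
Stratum 1 (Site A): n = 2066; a·d/n = 200·814/2066 = 78.7996; b·c/n = 1009·43/2066 = 21.0005
Stratum 2 (Site B): n = 5817; a·d/n = 1300·2841/5817 = 634.9149; b·c/n = 1273·403/5817 = 88.1931
OR_MH = (78.7996 + 634.9149) / (21.0005 + 88.1931) = 713.7145 / 109.1935 = 6.53623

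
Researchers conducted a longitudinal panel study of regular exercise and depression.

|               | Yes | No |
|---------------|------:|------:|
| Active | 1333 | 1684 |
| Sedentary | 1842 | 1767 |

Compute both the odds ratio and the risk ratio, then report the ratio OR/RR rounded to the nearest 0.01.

Cells: a = 1333, b = 1684, c = 1842, d = 1767.
OR = (1333·1767)/(1684·1842) = 2355411/3101928 = 0.75934
Risk in exposed = 1333/3017 = 0.44183; risk in unexposed = 1842/3609 = 0.51039; RR = 0.86567
OR/RR = 0.75934 / 0.86567 = 0.87717
The outcome is not rare, so the OR lies further from 1 than the RR.

0.88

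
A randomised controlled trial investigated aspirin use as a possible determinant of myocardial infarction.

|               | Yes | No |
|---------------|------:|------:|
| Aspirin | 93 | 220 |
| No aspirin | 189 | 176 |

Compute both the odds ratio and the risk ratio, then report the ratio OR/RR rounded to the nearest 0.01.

0.69

Cells: a = 93, b = 220, c = 189, d = 176.
OR = (93·176)/(220·189) = 16368/41580 = 0.39365
Risk in exposed = 93/313 = 0.29712; risk in unexposed = 189/365 = 0.51781; RR = 0.57381
OR/RR = 0.39365 / 0.57381 = 0.68603
The outcome is not rare, so the OR lies further from 1 than the RR.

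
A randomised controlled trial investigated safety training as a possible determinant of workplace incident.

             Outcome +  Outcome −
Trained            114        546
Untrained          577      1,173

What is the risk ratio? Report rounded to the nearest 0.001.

0.524

Cells: a = 114, b = 546, c = 577, d = 1173.
Risk in exposed = 114/660 = 0.17273; risk in unexposed = 577/1750 = 0.32971.
RR = 0.17273 / 0.32971 = 0.52387
The risk is 48% lower among the exposed than among the unexposed.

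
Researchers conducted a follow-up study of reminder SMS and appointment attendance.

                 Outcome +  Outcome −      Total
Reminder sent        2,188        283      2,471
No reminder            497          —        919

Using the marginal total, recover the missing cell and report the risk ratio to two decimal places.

The missing cell is in the unexposed row: 919 − 497 = 422.
So a = 2188, b = 283, c = 497, d = 422.
RR = [a/(a+b)] / [c/(c+d)] = (2188/2471) / (497/919) = 0.88547/0.54081 = 1.63732

1.64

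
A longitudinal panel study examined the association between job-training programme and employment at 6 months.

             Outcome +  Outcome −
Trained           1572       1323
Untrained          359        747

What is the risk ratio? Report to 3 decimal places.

Cells: a = 1572, b = 1323, c = 359, d = 747.
Risk in exposed = 1572/2895 = 0.54301; risk in unexposed = 359/1106 = 0.32459.
RR = 0.54301 / 0.32459 = 1.67288
The risk among the exposed is 1.67 times that among the unexposed.

1.673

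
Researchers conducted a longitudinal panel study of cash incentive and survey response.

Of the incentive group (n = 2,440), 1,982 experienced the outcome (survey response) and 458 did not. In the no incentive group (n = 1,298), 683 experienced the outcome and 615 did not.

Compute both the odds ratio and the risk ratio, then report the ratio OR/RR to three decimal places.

From the description: a = 1982, b = 458, c = 683, d = 615.
OR = (1982·615)/(458·683) = 1218930/312814 = 3.89666
Risk in exposed = 1982/2440 = 0.81230; risk in unexposed = 683/1298 = 0.52619; RR = 1.54372
OR/RR = 3.89666 / 1.54372 = 2.52421
The outcome is not rare, so the OR lies further from 1 than the RR.

2.524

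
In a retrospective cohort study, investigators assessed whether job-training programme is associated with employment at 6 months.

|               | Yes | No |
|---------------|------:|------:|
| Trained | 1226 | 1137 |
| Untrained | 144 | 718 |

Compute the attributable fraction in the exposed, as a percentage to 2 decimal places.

Cells: a = 1226, b = 1137, c = 144, d = 718.
Risk in exposed = 1226/2363 = 0.51883; risk in unexposed = 144/862 = 0.16705.
RR = 0.51883/0.16705 = 3.10579
AR% = (RR − 1)/RR × 100 = (3.10579 − 1)/3.10579 × 100 = 67.8020%

67.80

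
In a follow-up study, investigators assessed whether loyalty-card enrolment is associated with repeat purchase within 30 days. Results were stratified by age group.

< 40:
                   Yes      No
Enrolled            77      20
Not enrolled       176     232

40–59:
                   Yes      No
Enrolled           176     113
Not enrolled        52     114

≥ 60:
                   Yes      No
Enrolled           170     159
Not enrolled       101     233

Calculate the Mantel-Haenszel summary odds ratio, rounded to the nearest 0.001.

OR_MH = Σ(aᵢdᵢ/nᵢ) / Σ(bᵢcᵢ/nᵢ), where nᵢ is the stratum total.
Stratum 1 (< 40): n = 505; a·d/n = 77·232/505 = 35.3743; b·c/n = 20·176/505 = 6.9703
Stratum 2 (40–59): n = 455; a·d/n = 176·114/455 = 44.0967; b·c/n = 113·52/455 = 12.9143
Stratum 3 (≥ 60): n = 663; a·d/n = 170·233/663 = 59.7436; b·c/n = 159·101/663 = 24.2217
OR_MH = (35.3743 + 44.0967 + 59.7436) / (6.9703 + 12.9143 + 24.2217) = 139.2146 / 44.1063 = 3.15634

3.156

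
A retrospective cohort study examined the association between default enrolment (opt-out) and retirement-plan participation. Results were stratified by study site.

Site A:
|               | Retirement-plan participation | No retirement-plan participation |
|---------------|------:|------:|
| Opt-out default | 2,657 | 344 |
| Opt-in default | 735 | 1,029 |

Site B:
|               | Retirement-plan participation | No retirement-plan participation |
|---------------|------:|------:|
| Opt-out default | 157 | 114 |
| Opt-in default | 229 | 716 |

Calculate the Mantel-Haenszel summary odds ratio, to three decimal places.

OR_MH = Σ(aᵢdᵢ/nᵢ) / Σ(bᵢcᵢ/nᵢ), where nᵢ is the stratum total.
Stratum 1 (Site A): n = 4765; a·d/n = 2657·1029/4765 = 573.7782; b·c/n = 344·735/4765 = 53.0619
Stratum 2 (Site B): n = 1216; a·d/n = 157·716/1216 = 92.4441; b·c/n = 114·229/1216 = 21.4688
OR_MH = (573.7782 + 92.4441) / (53.0619 + 21.4688) = 666.2223 / 74.5307 = 8.93890

8.939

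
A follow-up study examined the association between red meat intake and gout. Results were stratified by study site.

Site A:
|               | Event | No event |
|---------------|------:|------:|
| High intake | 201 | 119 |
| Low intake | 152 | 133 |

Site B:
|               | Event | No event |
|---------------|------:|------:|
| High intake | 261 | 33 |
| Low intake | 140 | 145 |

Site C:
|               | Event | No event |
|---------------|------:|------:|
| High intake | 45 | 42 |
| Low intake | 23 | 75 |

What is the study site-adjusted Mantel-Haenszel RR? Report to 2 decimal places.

1.52

RR_MH = Σ(aᵢ·n₀ᵢ/nᵢ) / Σ(cᵢ·n₁ᵢ/nᵢ), with n₁ᵢ = aᵢ+bᵢ (exposed), n₀ᵢ = cᵢ+dᵢ (unexposed), nᵢ = n₁ᵢ+n₀ᵢ.
Stratum 1 (Site A): n₁ = 320, n₀ = 285, n = 605; a·n₀/n = 201·285/605 = 94.6860; c·n₁/n = 152·320/605 = 80.3967
Stratum 2 (Site B): n₁ = 294, n₀ = 285, n = 579; a·n₀/n = 261·285/579 = 128.4715; c·n₁/n = 140·294/579 = 71.0881
Stratum 3 (Site C): n₁ = 87, n₀ = 98, n = 185; a·n₀/n = 45·98/185 = 23.8378; c·n₁/n = 23·87/185 = 10.8162
RR_MH = (94.6860 + 128.4715 + 23.8378) / (80.3967 + 71.0881 + 10.8162) = 246.9953 / 162.3010 = 1.52183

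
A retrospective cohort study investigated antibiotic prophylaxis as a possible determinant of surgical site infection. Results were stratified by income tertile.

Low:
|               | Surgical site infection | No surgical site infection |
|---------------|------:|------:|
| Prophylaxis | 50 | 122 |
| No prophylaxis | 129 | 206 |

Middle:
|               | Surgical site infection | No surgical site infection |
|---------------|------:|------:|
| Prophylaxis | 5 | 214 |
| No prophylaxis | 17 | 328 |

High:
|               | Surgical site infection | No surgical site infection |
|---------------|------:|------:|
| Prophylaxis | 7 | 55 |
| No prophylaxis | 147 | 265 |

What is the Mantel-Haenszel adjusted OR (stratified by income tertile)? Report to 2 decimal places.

OR_MH = Σ(aᵢdᵢ/nᵢ) / Σ(bᵢcᵢ/nᵢ), where nᵢ is the stratum total.
Stratum 1 (Low): n = 507; a·d/n = 50·206/507 = 20.3156; b·c/n = 122·129/507 = 31.0414
Stratum 2 (Middle): n = 564; a·d/n = 5·328/564 = 2.9078; b·c/n = 214·17/564 = 6.4504
Stratum 3 (High): n = 474; a·d/n = 7·265/474 = 3.9135; b·c/n = 55·147/474 = 17.0570
OR_MH = (20.3156 + 2.9078 + 3.9135) / (31.0414 + 6.4504 + 17.0570) = 27.1369 / 54.5487 = 0.49748

0.50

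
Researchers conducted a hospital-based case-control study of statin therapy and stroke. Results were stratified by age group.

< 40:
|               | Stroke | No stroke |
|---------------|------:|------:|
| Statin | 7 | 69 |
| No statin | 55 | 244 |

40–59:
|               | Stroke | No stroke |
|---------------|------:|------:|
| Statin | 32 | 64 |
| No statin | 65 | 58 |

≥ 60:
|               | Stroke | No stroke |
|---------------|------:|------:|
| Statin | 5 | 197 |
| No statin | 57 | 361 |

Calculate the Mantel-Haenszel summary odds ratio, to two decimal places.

0.34

OR_MH = Σ(aᵢdᵢ/nᵢ) / Σ(bᵢcᵢ/nᵢ), where nᵢ is the stratum total.
Stratum 1 (< 40): n = 375; a·d/n = 7·244/375 = 4.5547; b·c/n = 69·55/375 = 10.1200
Stratum 2 (40–59): n = 219; a·d/n = 32·58/219 = 8.4749; b·c/n = 64·65/219 = 18.9954
Stratum 3 (≥ 60): n = 620; a·d/n = 5·361/620 = 2.9113; b·c/n = 197·57/620 = 18.1113
OR_MH = (4.5547 + 8.4749 + 2.9113) / (10.1200 + 18.9954 + 18.1113) = 15.9408 / 47.2267 = 0.33754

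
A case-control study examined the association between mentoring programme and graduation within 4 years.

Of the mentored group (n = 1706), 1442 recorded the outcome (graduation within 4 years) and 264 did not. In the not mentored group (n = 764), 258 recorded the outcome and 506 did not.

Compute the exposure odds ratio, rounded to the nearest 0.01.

10.71

From the description: a = 1442, b = 264, c = 258, d = 506.
OR = (a·d)/(b·c) = (1442 × 506) / (264 × 258) = 729652 / 68112 = 10.71253
The odds of graduation within 4 years are about 10.71 times as high in the mentored group.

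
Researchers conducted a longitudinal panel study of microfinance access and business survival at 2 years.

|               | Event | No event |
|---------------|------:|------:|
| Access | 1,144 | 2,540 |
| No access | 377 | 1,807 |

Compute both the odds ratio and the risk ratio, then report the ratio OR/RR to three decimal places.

1.200

Cells: a = 1144, b = 2540, c = 377, d = 1807.
OR = (1144·1807)/(2540·377) = 2067208/957580 = 2.15878
Risk in exposed = 1144/3684 = 0.31053; risk in unexposed = 377/2184 = 0.17262; RR = 1.79894
OR/RR = 2.15878 / 1.79894 = 1.20003
The outcome is not rare, so the OR lies further from 1 than the RR.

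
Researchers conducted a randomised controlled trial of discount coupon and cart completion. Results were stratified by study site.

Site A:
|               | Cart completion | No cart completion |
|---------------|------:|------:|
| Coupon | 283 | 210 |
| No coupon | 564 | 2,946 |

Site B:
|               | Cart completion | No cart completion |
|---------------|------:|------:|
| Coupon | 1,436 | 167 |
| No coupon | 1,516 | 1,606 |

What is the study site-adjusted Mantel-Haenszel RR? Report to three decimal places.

RR_MH = Σ(aᵢ·n₀ᵢ/nᵢ) / Σ(cᵢ·n₁ᵢ/nᵢ), with n₁ᵢ = aᵢ+bᵢ (exposed), n₀ᵢ = cᵢ+dᵢ (unexposed), nᵢ = n₁ᵢ+n₀ᵢ.
Stratum 1 (Site A): n₁ = 493, n₀ = 3510, n = 4003; a·n₀/n = 283·3510/4003 = 248.1464; c·n₁/n = 564·493/4003 = 69.4609
Stratum 2 (Site B): n₁ = 1603, n₀ = 3122, n = 4725; a·n₀/n = 1436·3122/4725 = 948.8237; c·n₁/n = 1516·1603/4725 = 514.3170
RR_MH = (248.1464 + 948.8237) / (69.4609 + 514.3170) = 1196.9701 / 583.7779 = 2.05039

2.050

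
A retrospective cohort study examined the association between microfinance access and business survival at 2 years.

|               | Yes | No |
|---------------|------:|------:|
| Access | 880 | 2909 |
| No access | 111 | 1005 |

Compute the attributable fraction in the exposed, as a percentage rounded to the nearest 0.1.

57.2

Cells: a = 880, b = 2909, c = 111, d = 1005.
Risk in exposed = 880/3789 = 0.23225; risk in unexposed = 111/1116 = 0.09946.
RR = 0.23225/0.09946 = 2.33507
AR% = (RR − 1)/RR × 100 = (2.33507 − 1)/2.33507 × 100 = 57.1747%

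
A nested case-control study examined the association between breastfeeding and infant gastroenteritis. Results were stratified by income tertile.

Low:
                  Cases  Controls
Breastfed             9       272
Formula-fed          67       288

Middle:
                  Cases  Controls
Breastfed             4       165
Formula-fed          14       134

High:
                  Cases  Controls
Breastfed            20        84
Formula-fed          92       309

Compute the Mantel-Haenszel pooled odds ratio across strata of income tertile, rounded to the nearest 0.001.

0.351

OR_MH = Σ(aᵢdᵢ/nᵢ) / Σ(bᵢcᵢ/nᵢ), where nᵢ is the stratum total.
Stratum 1 (Low): n = 636; a·d/n = 9·288/636 = 4.0755; b·c/n = 272·67/636 = 28.6541
Stratum 2 (Middle): n = 317; a·d/n = 4·134/317 = 1.6909; b·c/n = 165·14/317 = 7.2871
Stratum 3 (High): n = 505; a·d/n = 20·309/505 = 12.2376; b·c/n = 84·92/505 = 15.3030
OR_MH = (4.0755 + 1.6909 + 12.2376) / (28.6541 + 7.2871 + 15.3030) = 18.0039 / 51.2441 = 0.35134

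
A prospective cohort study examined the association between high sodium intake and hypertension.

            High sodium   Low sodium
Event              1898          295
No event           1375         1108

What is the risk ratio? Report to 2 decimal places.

Reading the table with exposure as columns: a = 1898 (High sodium, case), b = 1375 (High sodium, non-case), c = 295 (Low sodium, case), d = 1108.
Risk in exposed = 1898/3273 = 0.57990; risk in unexposed = 295/1403 = 0.21026.
RR = 0.57990 / 0.21026 = 2.75795
The risk among the exposed is 2.76 times that among the unexposed.

2.76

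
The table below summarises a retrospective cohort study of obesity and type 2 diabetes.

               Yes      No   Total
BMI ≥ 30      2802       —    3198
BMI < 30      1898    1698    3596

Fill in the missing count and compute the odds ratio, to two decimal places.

The missing cell is in the exposed row: 3198 − 2802 = 396.
So a = 2802, b = 396, c = 1898, d = 1698.
OR = (a·d)/(b·c) = (2802 × 1698) / (396 × 1898) = 4757796 / 751608 = 6.33016

6.33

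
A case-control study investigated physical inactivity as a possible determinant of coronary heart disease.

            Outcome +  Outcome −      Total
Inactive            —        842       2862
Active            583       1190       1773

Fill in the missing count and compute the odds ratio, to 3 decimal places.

4.897

The missing cell is in the exposed row: 2862 − 842 = 2020.
So a = 2020, b = 842, c = 583, d = 1190.
OR = (a·d)/(b·c) = (2020 × 1190) / (842 × 583) = 2403800 / 490886 = 4.89686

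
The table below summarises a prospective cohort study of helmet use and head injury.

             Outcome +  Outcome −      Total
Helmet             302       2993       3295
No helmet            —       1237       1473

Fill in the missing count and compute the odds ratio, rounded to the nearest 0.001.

The missing cell is in the unexposed row: 1473 − 1237 = 236.
So a = 302, b = 2993, c = 236, d = 1237.
OR = (a·d)/(b·c) = (302 × 1237) / (2993 × 236) = 373574 / 706348 = 0.52888

0.529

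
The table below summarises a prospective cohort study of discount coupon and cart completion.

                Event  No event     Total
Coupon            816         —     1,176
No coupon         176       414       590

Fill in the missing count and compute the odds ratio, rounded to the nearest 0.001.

The missing cell is in the exposed row: 1176 − 816 = 360.
So a = 816, b = 360, c = 176, d = 414.
OR = (a·d)/(b·c) = (816 × 414) / (360 × 176) = 337824 / 63360 = 5.33182

5.332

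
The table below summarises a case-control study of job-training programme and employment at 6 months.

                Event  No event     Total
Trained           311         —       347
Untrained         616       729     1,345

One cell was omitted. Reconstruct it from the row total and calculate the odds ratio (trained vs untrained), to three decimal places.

The missing cell is in the exposed row: 347 − 311 = 36.
So a = 311, b = 36, c = 616, d = 729.
OR = (a·d)/(b·c) = (311 × 729) / (36 × 616) = 226719 / 22176 = 10.22362

10.224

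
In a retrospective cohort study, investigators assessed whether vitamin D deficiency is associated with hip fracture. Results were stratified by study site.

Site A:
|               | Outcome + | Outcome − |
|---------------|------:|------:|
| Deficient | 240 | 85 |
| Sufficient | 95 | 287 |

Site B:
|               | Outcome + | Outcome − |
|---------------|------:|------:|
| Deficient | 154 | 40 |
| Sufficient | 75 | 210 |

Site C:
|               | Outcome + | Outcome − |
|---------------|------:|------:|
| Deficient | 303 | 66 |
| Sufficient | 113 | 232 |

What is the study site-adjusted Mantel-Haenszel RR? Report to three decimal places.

2.776

RR_MH = Σ(aᵢ·n₀ᵢ/nᵢ) / Σ(cᵢ·n₁ᵢ/nᵢ), with n₁ᵢ = aᵢ+bᵢ (exposed), n₀ᵢ = cᵢ+dᵢ (unexposed), nᵢ = n₁ᵢ+n₀ᵢ.
Stratum 1 (Site A): n₁ = 325, n₀ = 382, n = 707; a·n₀/n = 240·382/707 = 129.6747; c·n₁/n = 95·325/707 = 43.6704
Stratum 2 (Site B): n₁ = 194, n₀ = 285, n = 479; a·n₀/n = 154·285/479 = 91.6284; c·n₁/n = 75·194/479 = 30.3758
Stratum 3 (Site C): n₁ = 369, n₀ = 345, n = 714; a·n₀/n = 303·345/714 = 146.4076; c·n₁/n = 113·369/714 = 58.3992
RR_MH = (129.6747 + 91.6284 + 146.4076) / (43.6704 + 30.3758 + 58.3992) = 367.7106 / 132.4454 = 2.77632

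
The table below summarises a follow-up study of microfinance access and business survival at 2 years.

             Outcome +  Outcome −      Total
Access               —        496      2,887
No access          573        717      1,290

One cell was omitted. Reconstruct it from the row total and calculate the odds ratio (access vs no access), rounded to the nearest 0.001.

The missing cell is in the exposed row: 2887 − 496 = 2391.
So a = 2391, b = 496, c = 573, d = 717.
OR = (a·d)/(b·c) = (2391 × 717) / (496 × 573) = 1714347 / 284208 = 6.03202

6.032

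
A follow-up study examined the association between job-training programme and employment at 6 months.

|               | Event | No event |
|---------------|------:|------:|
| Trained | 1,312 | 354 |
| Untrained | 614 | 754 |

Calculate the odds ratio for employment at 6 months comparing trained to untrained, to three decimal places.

Cells: a = 1312, b = 354, c = 614, d = 754.
OR = (a·d)/(b·c) = (1312 × 754) / (354 × 614) = 989248 / 217356 = 4.55128
The odds of employment at 6 months are about 4.55 times as high in the trained group.

4.551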